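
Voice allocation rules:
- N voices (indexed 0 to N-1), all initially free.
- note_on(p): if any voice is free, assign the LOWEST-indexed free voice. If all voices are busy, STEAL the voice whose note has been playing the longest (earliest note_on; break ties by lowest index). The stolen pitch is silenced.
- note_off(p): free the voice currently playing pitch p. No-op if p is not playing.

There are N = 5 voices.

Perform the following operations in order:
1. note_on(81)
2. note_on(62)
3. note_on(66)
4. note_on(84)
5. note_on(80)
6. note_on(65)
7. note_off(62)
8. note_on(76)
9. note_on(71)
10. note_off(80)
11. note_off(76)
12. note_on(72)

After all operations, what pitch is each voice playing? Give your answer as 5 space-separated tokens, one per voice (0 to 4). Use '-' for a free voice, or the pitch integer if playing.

Answer: 65 72 71 84 -

Derivation:
Op 1: note_on(81): voice 0 is free -> assigned | voices=[81 - - - -]
Op 2: note_on(62): voice 1 is free -> assigned | voices=[81 62 - - -]
Op 3: note_on(66): voice 2 is free -> assigned | voices=[81 62 66 - -]
Op 4: note_on(84): voice 3 is free -> assigned | voices=[81 62 66 84 -]
Op 5: note_on(80): voice 4 is free -> assigned | voices=[81 62 66 84 80]
Op 6: note_on(65): all voices busy, STEAL voice 0 (pitch 81, oldest) -> assign | voices=[65 62 66 84 80]
Op 7: note_off(62): free voice 1 | voices=[65 - 66 84 80]
Op 8: note_on(76): voice 1 is free -> assigned | voices=[65 76 66 84 80]
Op 9: note_on(71): all voices busy, STEAL voice 2 (pitch 66, oldest) -> assign | voices=[65 76 71 84 80]
Op 10: note_off(80): free voice 4 | voices=[65 76 71 84 -]
Op 11: note_off(76): free voice 1 | voices=[65 - 71 84 -]
Op 12: note_on(72): voice 1 is free -> assigned | voices=[65 72 71 84 -]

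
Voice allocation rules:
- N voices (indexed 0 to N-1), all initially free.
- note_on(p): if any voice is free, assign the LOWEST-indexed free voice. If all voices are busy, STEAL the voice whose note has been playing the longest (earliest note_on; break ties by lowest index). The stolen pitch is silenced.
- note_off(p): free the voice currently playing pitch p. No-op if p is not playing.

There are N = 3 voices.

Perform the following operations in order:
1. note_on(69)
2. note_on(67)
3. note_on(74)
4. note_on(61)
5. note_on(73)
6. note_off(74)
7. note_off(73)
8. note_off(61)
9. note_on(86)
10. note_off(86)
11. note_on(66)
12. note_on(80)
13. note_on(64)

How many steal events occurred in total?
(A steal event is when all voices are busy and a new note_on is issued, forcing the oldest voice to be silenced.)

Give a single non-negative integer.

Answer: 2

Derivation:
Op 1: note_on(69): voice 0 is free -> assigned | voices=[69 - -]
Op 2: note_on(67): voice 1 is free -> assigned | voices=[69 67 -]
Op 3: note_on(74): voice 2 is free -> assigned | voices=[69 67 74]
Op 4: note_on(61): all voices busy, STEAL voice 0 (pitch 69, oldest) -> assign | voices=[61 67 74]
Op 5: note_on(73): all voices busy, STEAL voice 1 (pitch 67, oldest) -> assign | voices=[61 73 74]
Op 6: note_off(74): free voice 2 | voices=[61 73 -]
Op 7: note_off(73): free voice 1 | voices=[61 - -]
Op 8: note_off(61): free voice 0 | voices=[- - -]
Op 9: note_on(86): voice 0 is free -> assigned | voices=[86 - -]
Op 10: note_off(86): free voice 0 | voices=[- - -]
Op 11: note_on(66): voice 0 is free -> assigned | voices=[66 - -]
Op 12: note_on(80): voice 1 is free -> assigned | voices=[66 80 -]
Op 13: note_on(64): voice 2 is free -> assigned | voices=[66 80 64]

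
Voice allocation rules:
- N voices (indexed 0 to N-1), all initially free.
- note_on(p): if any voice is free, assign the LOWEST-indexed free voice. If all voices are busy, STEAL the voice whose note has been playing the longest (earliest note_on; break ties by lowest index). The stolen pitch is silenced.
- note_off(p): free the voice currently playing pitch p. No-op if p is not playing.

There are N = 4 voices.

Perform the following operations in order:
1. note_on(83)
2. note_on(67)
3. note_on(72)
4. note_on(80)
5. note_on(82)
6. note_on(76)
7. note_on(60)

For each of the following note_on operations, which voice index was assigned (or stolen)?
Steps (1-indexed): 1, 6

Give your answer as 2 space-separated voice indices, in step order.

Answer: 0 1

Derivation:
Op 1: note_on(83): voice 0 is free -> assigned | voices=[83 - - -]
Op 2: note_on(67): voice 1 is free -> assigned | voices=[83 67 - -]
Op 3: note_on(72): voice 2 is free -> assigned | voices=[83 67 72 -]
Op 4: note_on(80): voice 3 is free -> assigned | voices=[83 67 72 80]
Op 5: note_on(82): all voices busy, STEAL voice 0 (pitch 83, oldest) -> assign | voices=[82 67 72 80]
Op 6: note_on(76): all voices busy, STEAL voice 1 (pitch 67, oldest) -> assign | voices=[82 76 72 80]
Op 7: note_on(60): all voices busy, STEAL voice 2 (pitch 72, oldest) -> assign | voices=[82 76 60 80]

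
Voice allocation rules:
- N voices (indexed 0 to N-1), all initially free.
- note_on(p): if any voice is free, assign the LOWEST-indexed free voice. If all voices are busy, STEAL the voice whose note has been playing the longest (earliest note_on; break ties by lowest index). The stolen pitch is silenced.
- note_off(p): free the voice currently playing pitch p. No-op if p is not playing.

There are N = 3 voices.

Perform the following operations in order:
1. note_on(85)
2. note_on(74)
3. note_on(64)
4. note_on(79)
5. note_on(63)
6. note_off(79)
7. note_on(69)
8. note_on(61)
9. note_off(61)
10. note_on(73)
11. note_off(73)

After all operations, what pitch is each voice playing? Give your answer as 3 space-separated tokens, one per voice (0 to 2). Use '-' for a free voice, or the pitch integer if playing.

Op 1: note_on(85): voice 0 is free -> assigned | voices=[85 - -]
Op 2: note_on(74): voice 1 is free -> assigned | voices=[85 74 -]
Op 3: note_on(64): voice 2 is free -> assigned | voices=[85 74 64]
Op 4: note_on(79): all voices busy, STEAL voice 0 (pitch 85, oldest) -> assign | voices=[79 74 64]
Op 5: note_on(63): all voices busy, STEAL voice 1 (pitch 74, oldest) -> assign | voices=[79 63 64]
Op 6: note_off(79): free voice 0 | voices=[- 63 64]
Op 7: note_on(69): voice 0 is free -> assigned | voices=[69 63 64]
Op 8: note_on(61): all voices busy, STEAL voice 2 (pitch 64, oldest) -> assign | voices=[69 63 61]
Op 9: note_off(61): free voice 2 | voices=[69 63 -]
Op 10: note_on(73): voice 2 is free -> assigned | voices=[69 63 73]
Op 11: note_off(73): free voice 2 | voices=[69 63 -]

Answer: 69 63 -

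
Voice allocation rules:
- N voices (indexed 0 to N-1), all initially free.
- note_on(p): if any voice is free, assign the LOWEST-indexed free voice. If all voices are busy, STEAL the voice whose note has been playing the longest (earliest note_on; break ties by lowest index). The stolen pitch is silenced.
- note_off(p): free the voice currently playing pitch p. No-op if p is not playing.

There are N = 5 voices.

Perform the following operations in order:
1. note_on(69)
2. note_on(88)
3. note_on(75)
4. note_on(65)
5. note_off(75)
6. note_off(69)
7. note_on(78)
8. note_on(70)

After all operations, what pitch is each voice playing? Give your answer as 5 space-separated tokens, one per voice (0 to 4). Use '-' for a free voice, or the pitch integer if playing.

Answer: 78 88 70 65 -

Derivation:
Op 1: note_on(69): voice 0 is free -> assigned | voices=[69 - - - -]
Op 2: note_on(88): voice 1 is free -> assigned | voices=[69 88 - - -]
Op 3: note_on(75): voice 2 is free -> assigned | voices=[69 88 75 - -]
Op 4: note_on(65): voice 3 is free -> assigned | voices=[69 88 75 65 -]
Op 5: note_off(75): free voice 2 | voices=[69 88 - 65 -]
Op 6: note_off(69): free voice 0 | voices=[- 88 - 65 -]
Op 7: note_on(78): voice 0 is free -> assigned | voices=[78 88 - 65 -]
Op 8: note_on(70): voice 2 is free -> assigned | voices=[78 88 70 65 -]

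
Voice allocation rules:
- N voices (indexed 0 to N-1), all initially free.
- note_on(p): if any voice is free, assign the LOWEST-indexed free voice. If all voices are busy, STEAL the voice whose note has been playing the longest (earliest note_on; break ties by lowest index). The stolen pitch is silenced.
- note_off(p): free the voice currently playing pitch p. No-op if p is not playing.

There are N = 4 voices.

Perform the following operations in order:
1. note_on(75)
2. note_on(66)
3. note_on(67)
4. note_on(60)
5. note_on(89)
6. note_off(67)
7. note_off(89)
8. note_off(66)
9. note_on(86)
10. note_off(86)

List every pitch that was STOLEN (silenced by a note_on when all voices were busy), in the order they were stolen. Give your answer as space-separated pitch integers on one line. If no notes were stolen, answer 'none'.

Answer: 75

Derivation:
Op 1: note_on(75): voice 0 is free -> assigned | voices=[75 - - -]
Op 2: note_on(66): voice 1 is free -> assigned | voices=[75 66 - -]
Op 3: note_on(67): voice 2 is free -> assigned | voices=[75 66 67 -]
Op 4: note_on(60): voice 3 is free -> assigned | voices=[75 66 67 60]
Op 5: note_on(89): all voices busy, STEAL voice 0 (pitch 75, oldest) -> assign | voices=[89 66 67 60]
Op 6: note_off(67): free voice 2 | voices=[89 66 - 60]
Op 7: note_off(89): free voice 0 | voices=[- 66 - 60]
Op 8: note_off(66): free voice 1 | voices=[- - - 60]
Op 9: note_on(86): voice 0 is free -> assigned | voices=[86 - - 60]
Op 10: note_off(86): free voice 0 | voices=[- - - 60]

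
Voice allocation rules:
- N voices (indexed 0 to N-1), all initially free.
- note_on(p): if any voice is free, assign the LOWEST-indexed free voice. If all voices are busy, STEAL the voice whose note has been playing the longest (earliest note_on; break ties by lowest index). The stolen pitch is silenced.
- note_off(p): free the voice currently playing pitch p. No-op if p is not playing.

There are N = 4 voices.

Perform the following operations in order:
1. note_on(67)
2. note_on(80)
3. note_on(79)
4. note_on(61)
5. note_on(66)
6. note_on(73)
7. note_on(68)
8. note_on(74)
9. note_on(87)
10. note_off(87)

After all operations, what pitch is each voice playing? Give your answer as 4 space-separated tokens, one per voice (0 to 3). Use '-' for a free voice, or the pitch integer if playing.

Answer: - 73 68 74

Derivation:
Op 1: note_on(67): voice 0 is free -> assigned | voices=[67 - - -]
Op 2: note_on(80): voice 1 is free -> assigned | voices=[67 80 - -]
Op 3: note_on(79): voice 2 is free -> assigned | voices=[67 80 79 -]
Op 4: note_on(61): voice 3 is free -> assigned | voices=[67 80 79 61]
Op 5: note_on(66): all voices busy, STEAL voice 0 (pitch 67, oldest) -> assign | voices=[66 80 79 61]
Op 6: note_on(73): all voices busy, STEAL voice 1 (pitch 80, oldest) -> assign | voices=[66 73 79 61]
Op 7: note_on(68): all voices busy, STEAL voice 2 (pitch 79, oldest) -> assign | voices=[66 73 68 61]
Op 8: note_on(74): all voices busy, STEAL voice 3 (pitch 61, oldest) -> assign | voices=[66 73 68 74]
Op 9: note_on(87): all voices busy, STEAL voice 0 (pitch 66, oldest) -> assign | voices=[87 73 68 74]
Op 10: note_off(87): free voice 0 | voices=[- 73 68 74]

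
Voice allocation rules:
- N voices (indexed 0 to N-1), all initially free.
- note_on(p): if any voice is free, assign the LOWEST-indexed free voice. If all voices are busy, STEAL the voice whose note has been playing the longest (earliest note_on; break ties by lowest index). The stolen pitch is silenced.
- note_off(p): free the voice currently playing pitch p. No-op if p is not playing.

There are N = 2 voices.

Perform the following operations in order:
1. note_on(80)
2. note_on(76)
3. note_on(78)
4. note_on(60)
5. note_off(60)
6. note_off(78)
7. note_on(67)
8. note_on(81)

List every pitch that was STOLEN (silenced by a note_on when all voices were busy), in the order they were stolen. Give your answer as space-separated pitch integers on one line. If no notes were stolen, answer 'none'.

Op 1: note_on(80): voice 0 is free -> assigned | voices=[80 -]
Op 2: note_on(76): voice 1 is free -> assigned | voices=[80 76]
Op 3: note_on(78): all voices busy, STEAL voice 0 (pitch 80, oldest) -> assign | voices=[78 76]
Op 4: note_on(60): all voices busy, STEAL voice 1 (pitch 76, oldest) -> assign | voices=[78 60]
Op 5: note_off(60): free voice 1 | voices=[78 -]
Op 6: note_off(78): free voice 0 | voices=[- -]
Op 7: note_on(67): voice 0 is free -> assigned | voices=[67 -]
Op 8: note_on(81): voice 1 is free -> assigned | voices=[67 81]

Answer: 80 76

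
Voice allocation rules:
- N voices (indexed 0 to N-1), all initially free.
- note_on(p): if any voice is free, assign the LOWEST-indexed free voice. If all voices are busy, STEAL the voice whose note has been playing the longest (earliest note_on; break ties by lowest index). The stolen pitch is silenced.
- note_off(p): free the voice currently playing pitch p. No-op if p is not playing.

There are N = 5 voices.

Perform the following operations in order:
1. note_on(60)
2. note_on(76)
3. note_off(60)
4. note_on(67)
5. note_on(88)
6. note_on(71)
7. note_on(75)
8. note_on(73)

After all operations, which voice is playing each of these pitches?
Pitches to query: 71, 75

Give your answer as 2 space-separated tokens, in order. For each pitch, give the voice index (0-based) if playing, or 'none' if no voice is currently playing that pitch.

Op 1: note_on(60): voice 0 is free -> assigned | voices=[60 - - - -]
Op 2: note_on(76): voice 1 is free -> assigned | voices=[60 76 - - -]
Op 3: note_off(60): free voice 0 | voices=[- 76 - - -]
Op 4: note_on(67): voice 0 is free -> assigned | voices=[67 76 - - -]
Op 5: note_on(88): voice 2 is free -> assigned | voices=[67 76 88 - -]
Op 6: note_on(71): voice 3 is free -> assigned | voices=[67 76 88 71 -]
Op 7: note_on(75): voice 4 is free -> assigned | voices=[67 76 88 71 75]
Op 8: note_on(73): all voices busy, STEAL voice 1 (pitch 76, oldest) -> assign | voices=[67 73 88 71 75]

Answer: 3 4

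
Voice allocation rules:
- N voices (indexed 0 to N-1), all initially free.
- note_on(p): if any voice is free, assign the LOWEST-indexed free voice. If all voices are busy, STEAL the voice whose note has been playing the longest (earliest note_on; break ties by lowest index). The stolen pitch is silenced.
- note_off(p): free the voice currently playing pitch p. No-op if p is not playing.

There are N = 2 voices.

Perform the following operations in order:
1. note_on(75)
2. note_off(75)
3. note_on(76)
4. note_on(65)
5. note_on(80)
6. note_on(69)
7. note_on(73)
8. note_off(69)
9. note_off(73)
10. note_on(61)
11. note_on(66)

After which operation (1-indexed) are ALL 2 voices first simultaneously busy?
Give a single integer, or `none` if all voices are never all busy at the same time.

Op 1: note_on(75): voice 0 is free -> assigned | voices=[75 -]
Op 2: note_off(75): free voice 0 | voices=[- -]
Op 3: note_on(76): voice 0 is free -> assigned | voices=[76 -]
Op 4: note_on(65): voice 1 is free -> assigned | voices=[76 65]
Op 5: note_on(80): all voices busy, STEAL voice 0 (pitch 76, oldest) -> assign | voices=[80 65]
Op 6: note_on(69): all voices busy, STEAL voice 1 (pitch 65, oldest) -> assign | voices=[80 69]
Op 7: note_on(73): all voices busy, STEAL voice 0 (pitch 80, oldest) -> assign | voices=[73 69]
Op 8: note_off(69): free voice 1 | voices=[73 -]
Op 9: note_off(73): free voice 0 | voices=[- -]
Op 10: note_on(61): voice 0 is free -> assigned | voices=[61 -]
Op 11: note_on(66): voice 1 is free -> assigned | voices=[61 66]

Answer: 4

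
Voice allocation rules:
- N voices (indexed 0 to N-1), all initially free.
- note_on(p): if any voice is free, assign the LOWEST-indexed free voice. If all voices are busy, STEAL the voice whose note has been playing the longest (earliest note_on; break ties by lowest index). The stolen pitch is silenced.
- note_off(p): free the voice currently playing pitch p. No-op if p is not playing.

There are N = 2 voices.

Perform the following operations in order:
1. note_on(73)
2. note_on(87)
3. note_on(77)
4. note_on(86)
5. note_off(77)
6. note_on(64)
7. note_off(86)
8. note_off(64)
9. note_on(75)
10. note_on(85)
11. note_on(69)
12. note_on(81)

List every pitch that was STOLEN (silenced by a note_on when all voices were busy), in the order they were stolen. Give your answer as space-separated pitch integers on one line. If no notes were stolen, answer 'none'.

Answer: 73 87 75 85

Derivation:
Op 1: note_on(73): voice 0 is free -> assigned | voices=[73 -]
Op 2: note_on(87): voice 1 is free -> assigned | voices=[73 87]
Op 3: note_on(77): all voices busy, STEAL voice 0 (pitch 73, oldest) -> assign | voices=[77 87]
Op 4: note_on(86): all voices busy, STEAL voice 1 (pitch 87, oldest) -> assign | voices=[77 86]
Op 5: note_off(77): free voice 0 | voices=[- 86]
Op 6: note_on(64): voice 0 is free -> assigned | voices=[64 86]
Op 7: note_off(86): free voice 1 | voices=[64 -]
Op 8: note_off(64): free voice 0 | voices=[- -]
Op 9: note_on(75): voice 0 is free -> assigned | voices=[75 -]
Op 10: note_on(85): voice 1 is free -> assigned | voices=[75 85]
Op 11: note_on(69): all voices busy, STEAL voice 0 (pitch 75, oldest) -> assign | voices=[69 85]
Op 12: note_on(81): all voices busy, STEAL voice 1 (pitch 85, oldest) -> assign | voices=[69 81]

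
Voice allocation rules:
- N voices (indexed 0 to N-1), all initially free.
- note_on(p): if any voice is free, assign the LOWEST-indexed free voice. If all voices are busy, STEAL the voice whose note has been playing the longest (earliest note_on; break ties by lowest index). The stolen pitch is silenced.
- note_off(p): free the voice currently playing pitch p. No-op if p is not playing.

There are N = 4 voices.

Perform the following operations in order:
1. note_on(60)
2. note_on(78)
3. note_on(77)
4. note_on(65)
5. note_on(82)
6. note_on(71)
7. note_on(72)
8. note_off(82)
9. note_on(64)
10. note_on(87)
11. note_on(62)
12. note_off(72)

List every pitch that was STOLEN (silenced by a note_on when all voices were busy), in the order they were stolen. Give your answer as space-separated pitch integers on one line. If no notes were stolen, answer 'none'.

Answer: 60 78 77 65 71

Derivation:
Op 1: note_on(60): voice 0 is free -> assigned | voices=[60 - - -]
Op 2: note_on(78): voice 1 is free -> assigned | voices=[60 78 - -]
Op 3: note_on(77): voice 2 is free -> assigned | voices=[60 78 77 -]
Op 4: note_on(65): voice 3 is free -> assigned | voices=[60 78 77 65]
Op 5: note_on(82): all voices busy, STEAL voice 0 (pitch 60, oldest) -> assign | voices=[82 78 77 65]
Op 6: note_on(71): all voices busy, STEAL voice 1 (pitch 78, oldest) -> assign | voices=[82 71 77 65]
Op 7: note_on(72): all voices busy, STEAL voice 2 (pitch 77, oldest) -> assign | voices=[82 71 72 65]
Op 8: note_off(82): free voice 0 | voices=[- 71 72 65]
Op 9: note_on(64): voice 0 is free -> assigned | voices=[64 71 72 65]
Op 10: note_on(87): all voices busy, STEAL voice 3 (pitch 65, oldest) -> assign | voices=[64 71 72 87]
Op 11: note_on(62): all voices busy, STEAL voice 1 (pitch 71, oldest) -> assign | voices=[64 62 72 87]
Op 12: note_off(72): free voice 2 | voices=[64 62 - 87]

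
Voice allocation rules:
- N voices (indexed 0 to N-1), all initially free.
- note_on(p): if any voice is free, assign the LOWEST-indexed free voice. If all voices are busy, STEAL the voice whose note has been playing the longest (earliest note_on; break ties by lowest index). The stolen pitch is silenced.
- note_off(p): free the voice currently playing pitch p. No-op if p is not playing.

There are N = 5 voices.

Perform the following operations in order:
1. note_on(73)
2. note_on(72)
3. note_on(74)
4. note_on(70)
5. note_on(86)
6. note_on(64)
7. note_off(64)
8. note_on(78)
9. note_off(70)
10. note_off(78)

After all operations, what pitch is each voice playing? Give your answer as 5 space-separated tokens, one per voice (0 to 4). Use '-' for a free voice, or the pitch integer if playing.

Op 1: note_on(73): voice 0 is free -> assigned | voices=[73 - - - -]
Op 2: note_on(72): voice 1 is free -> assigned | voices=[73 72 - - -]
Op 3: note_on(74): voice 2 is free -> assigned | voices=[73 72 74 - -]
Op 4: note_on(70): voice 3 is free -> assigned | voices=[73 72 74 70 -]
Op 5: note_on(86): voice 4 is free -> assigned | voices=[73 72 74 70 86]
Op 6: note_on(64): all voices busy, STEAL voice 0 (pitch 73, oldest) -> assign | voices=[64 72 74 70 86]
Op 7: note_off(64): free voice 0 | voices=[- 72 74 70 86]
Op 8: note_on(78): voice 0 is free -> assigned | voices=[78 72 74 70 86]
Op 9: note_off(70): free voice 3 | voices=[78 72 74 - 86]
Op 10: note_off(78): free voice 0 | voices=[- 72 74 - 86]

Answer: - 72 74 - 86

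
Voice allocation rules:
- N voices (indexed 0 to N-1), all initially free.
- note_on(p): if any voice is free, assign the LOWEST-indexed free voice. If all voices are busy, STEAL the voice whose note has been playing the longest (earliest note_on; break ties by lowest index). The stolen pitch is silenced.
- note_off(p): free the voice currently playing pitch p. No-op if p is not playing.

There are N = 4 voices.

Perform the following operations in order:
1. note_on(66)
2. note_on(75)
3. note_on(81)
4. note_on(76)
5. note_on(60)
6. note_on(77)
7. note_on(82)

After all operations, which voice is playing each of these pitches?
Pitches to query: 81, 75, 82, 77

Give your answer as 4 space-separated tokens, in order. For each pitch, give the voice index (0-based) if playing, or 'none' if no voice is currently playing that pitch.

Op 1: note_on(66): voice 0 is free -> assigned | voices=[66 - - -]
Op 2: note_on(75): voice 1 is free -> assigned | voices=[66 75 - -]
Op 3: note_on(81): voice 2 is free -> assigned | voices=[66 75 81 -]
Op 4: note_on(76): voice 3 is free -> assigned | voices=[66 75 81 76]
Op 5: note_on(60): all voices busy, STEAL voice 0 (pitch 66, oldest) -> assign | voices=[60 75 81 76]
Op 6: note_on(77): all voices busy, STEAL voice 1 (pitch 75, oldest) -> assign | voices=[60 77 81 76]
Op 7: note_on(82): all voices busy, STEAL voice 2 (pitch 81, oldest) -> assign | voices=[60 77 82 76]

Answer: none none 2 1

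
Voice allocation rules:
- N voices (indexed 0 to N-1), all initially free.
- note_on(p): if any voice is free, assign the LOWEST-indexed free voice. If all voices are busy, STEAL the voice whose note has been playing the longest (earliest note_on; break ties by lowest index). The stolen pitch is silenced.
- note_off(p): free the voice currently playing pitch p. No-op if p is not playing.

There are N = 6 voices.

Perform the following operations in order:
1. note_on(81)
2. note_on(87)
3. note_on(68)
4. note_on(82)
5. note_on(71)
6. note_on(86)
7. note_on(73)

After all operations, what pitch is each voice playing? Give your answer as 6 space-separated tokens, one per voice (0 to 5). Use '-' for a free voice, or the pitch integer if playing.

Op 1: note_on(81): voice 0 is free -> assigned | voices=[81 - - - - -]
Op 2: note_on(87): voice 1 is free -> assigned | voices=[81 87 - - - -]
Op 3: note_on(68): voice 2 is free -> assigned | voices=[81 87 68 - - -]
Op 4: note_on(82): voice 3 is free -> assigned | voices=[81 87 68 82 - -]
Op 5: note_on(71): voice 4 is free -> assigned | voices=[81 87 68 82 71 -]
Op 6: note_on(86): voice 5 is free -> assigned | voices=[81 87 68 82 71 86]
Op 7: note_on(73): all voices busy, STEAL voice 0 (pitch 81, oldest) -> assign | voices=[73 87 68 82 71 86]

Answer: 73 87 68 82 71 86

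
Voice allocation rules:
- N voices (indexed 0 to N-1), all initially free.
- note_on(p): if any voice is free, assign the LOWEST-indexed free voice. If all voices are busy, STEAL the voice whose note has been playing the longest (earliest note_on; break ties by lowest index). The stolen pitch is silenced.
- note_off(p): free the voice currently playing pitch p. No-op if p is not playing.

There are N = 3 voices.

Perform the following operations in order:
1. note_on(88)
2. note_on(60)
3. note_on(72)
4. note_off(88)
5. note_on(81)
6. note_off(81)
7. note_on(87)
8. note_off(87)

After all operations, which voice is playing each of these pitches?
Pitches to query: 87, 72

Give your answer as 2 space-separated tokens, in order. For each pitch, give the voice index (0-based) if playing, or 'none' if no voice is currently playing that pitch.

Op 1: note_on(88): voice 0 is free -> assigned | voices=[88 - -]
Op 2: note_on(60): voice 1 is free -> assigned | voices=[88 60 -]
Op 3: note_on(72): voice 2 is free -> assigned | voices=[88 60 72]
Op 4: note_off(88): free voice 0 | voices=[- 60 72]
Op 5: note_on(81): voice 0 is free -> assigned | voices=[81 60 72]
Op 6: note_off(81): free voice 0 | voices=[- 60 72]
Op 7: note_on(87): voice 0 is free -> assigned | voices=[87 60 72]
Op 8: note_off(87): free voice 0 | voices=[- 60 72]

Answer: none 2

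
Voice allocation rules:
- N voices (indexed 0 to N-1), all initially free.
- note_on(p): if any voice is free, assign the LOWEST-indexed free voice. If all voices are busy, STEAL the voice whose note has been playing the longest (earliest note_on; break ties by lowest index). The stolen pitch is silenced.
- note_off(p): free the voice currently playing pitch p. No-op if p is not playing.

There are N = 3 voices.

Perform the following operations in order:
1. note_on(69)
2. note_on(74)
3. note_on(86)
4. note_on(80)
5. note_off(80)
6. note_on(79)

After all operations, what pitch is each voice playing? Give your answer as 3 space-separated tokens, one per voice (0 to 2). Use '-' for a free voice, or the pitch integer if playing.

Op 1: note_on(69): voice 0 is free -> assigned | voices=[69 - -]
Op 2: note_on(74): voice 1 is free -> assigned | voices=[69 74 -]
Op 3: note_on(86): voice 2 is free -> assigned | voices=[69 74 86]
Op 4: note_on(80): all voices busy, STEAL voice 0 (pitch 69, oldest) -> assign | voices=[80 74 86]
Op 5: note_off(80): free voice 0 | voices=[- 74 86]
Op 6: note_on(79): voice 0 is free -> assigned | voices=[79 74 86]

Answer: 79 74 86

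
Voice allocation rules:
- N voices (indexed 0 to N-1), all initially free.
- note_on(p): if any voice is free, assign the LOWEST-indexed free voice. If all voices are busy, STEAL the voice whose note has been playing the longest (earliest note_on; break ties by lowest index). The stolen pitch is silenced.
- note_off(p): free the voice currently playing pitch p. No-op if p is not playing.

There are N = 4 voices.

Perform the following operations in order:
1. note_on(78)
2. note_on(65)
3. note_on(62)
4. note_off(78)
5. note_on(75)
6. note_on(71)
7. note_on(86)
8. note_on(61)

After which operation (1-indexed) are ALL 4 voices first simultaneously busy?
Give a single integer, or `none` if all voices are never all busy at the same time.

Answer: 6

Derivation:
Op 1: note_on(78): voice 0 is free -> assigned | voices=[78 - - -]
Op 2: note_on(65): voice 1 is free -> assigned | voices=[78 65 - -]
Op 3: note_on(62): voice 2 is free -> assigned | voices=[78 65 62 -]
Op 4: note_off(78): free voice 0 | voices=[- 65 62 -]
Op 5: note_on(75): voice 0 is free -> assigned | voices=[75 65 62 -]
Op 6: note_on(71): voice 3 is free -> assigned | voices=[75 65 62 71]
Op 7: note_on(86): all voices busy, STEAL voice 1 (pitch 65, oldest) -> assign | voices=[75 86 62 71]
Op 8: note_on(61): all voices busy, STEAL voice 2 (pitch 62, oldest) -> assign | voices=[75 86 61 71]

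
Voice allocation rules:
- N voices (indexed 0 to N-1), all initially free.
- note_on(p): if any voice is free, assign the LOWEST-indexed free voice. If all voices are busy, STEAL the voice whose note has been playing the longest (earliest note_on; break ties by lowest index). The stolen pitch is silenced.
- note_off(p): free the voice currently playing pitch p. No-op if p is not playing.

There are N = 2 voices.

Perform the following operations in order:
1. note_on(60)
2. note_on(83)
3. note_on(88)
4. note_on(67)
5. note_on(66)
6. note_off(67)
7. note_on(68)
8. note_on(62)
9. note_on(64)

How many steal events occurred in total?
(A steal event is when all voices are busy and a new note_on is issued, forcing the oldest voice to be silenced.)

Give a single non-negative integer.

Op 1: note_on(60): voice 0 is free -> assigned | voices=[60 -]
Op 2: note_on(83): voice 1 is free -> assigned | voices=[60 83]
Op 3: note_on(88): all voices busy, STEAL voice 0 (pitch 60, oldest) -> assign | voices=[88 83]
Op 4: note_on(67): all voices busy, STEAL voice 1 (pitch 83, oldest) -> assign | voices=[88 67]
Op 5: note_on(66): all voices busy, STEAL voice 0 (pitch 88, oldest) -> assign | voices=[66 67]
Op 6: note_off(67): free voice 1 | voices=[66 -]
Op 7: note_on(68): voice 1 is free -> assigned | voices=[66 68]
Op 8: note_on(62): all voices busy, STEAL voice 0 (pitch 66, oldest) -> assign | voices=[62 68]
Op 9: note_on(64): all voices busy, STEAL voice 1 (pitch 68, oldest) -> assign | voices=[62 64]

Answer: 5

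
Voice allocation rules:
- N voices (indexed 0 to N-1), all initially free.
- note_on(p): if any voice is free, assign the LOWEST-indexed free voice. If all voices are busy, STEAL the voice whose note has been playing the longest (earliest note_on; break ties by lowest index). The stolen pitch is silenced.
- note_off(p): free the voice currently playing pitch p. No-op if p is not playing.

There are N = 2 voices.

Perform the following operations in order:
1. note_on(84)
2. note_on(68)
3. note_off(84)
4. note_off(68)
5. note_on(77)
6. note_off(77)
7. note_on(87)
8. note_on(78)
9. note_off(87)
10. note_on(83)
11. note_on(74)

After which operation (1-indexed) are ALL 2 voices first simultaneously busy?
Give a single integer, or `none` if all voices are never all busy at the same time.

Answer: 2

Derivation:
Op 1: note_on(84): voice 0 is free -> assigned | voices=[84 -]
Op 2: note_on(68): voice 1 is free -> assigned | voices=[84 68]
Op 3: note_off(84): free voice 0 | voices=[- 68]
Op 4: note_off(68): free voice 1 | voices=[- -]
Op 5: note_on(77): voice 0 is free -> assigned | voices=[77 -]
Op 6: note_off(77): free voice 0 | voices=[- -]
Op 7: note_on(87): voice 0 is free -> assigned | voices=[87 -]
Op 8: note_on(78): voice 1 is free -> assigned | voices=[87 78]
Op 9: note_off(87): free voice 0 | voices=[- 78]
Op 10: note_on(83): voice 0 is free -> assigned | voices=[83 78]
Op 11: note_on(74): all voices busy, STEAL voice 1 (pitch 78, oldest) -> assign | voices=[83 74]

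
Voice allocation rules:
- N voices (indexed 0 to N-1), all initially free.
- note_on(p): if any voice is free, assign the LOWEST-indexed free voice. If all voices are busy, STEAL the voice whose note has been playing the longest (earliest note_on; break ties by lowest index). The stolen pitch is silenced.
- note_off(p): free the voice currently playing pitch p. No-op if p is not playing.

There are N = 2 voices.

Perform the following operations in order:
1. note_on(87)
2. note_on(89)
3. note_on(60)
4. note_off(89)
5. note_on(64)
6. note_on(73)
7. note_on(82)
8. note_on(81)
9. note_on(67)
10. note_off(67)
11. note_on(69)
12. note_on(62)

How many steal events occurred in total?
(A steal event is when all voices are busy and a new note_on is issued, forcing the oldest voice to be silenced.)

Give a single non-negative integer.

Op 1: note_on(87): voice 0 is free -> assigned | voices=[87 -]
Op 2: note_on(89): voice 1 is free -> assigned | voices=[87 89]
Op 3: note_on(60): all voices busy, STEAL voice 0 (pitch 87, oldest) -> assign | voices=[60 89]
Op 4: note_off(89): free voice 1 | voices=[60 -]
Op 5: note_on(64): voice 1 is free -> assigned | voices=[60 64]
Op 6: note_on(73): all voices busy, STEAL voice 0 (pitch 60, oldest) -> assign | voices=[73 64]
Op 7: note_on(82): all voices busy, STEAL voice 1 (pitch 64, oldest) -> assign | voices=[73 82]
Op 8: note_on(81): all voices busy, STEAL voice 0 (pitch 73, oldest) -> assign | voices=[81 82]
Op 9: note_on(67): all voices busy, STEAL voice 1 (pitch 82, oldest) -> assign | voices=[81 67]
Op 10: note_off(67): free voice 1 | voices=[81 -]
Op 11: note_on(69): voice 1 is free -> assigned | voices=[81 69]
Op 12: note_on(62): all voices busy, STEAL voice 0 (pitch 81, oldest) -> assign | voices=[62 69]

Answer: 6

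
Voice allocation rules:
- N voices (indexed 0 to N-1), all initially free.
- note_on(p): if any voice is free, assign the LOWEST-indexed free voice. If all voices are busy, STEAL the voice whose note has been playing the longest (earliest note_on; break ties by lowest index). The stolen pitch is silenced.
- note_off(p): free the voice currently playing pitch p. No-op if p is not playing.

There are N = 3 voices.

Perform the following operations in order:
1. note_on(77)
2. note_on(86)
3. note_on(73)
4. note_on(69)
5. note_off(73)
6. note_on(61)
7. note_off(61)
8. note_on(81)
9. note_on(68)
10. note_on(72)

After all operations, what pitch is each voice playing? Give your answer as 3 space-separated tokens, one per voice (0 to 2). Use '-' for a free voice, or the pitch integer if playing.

Op 1: note_on(77): voice 0 is free -> assigned | voices=[77 - -]
Op 2: note_on(86): voice 1 is free -> assigned | voices=[77 86 -]
Op 3: note_on(73): voice 2 is free -> assigned | voices=[77 86 73]
Op 4: note_on(69): all voices busy, STEAL voice 0 (pitch 77, oldest) -> assign | voices=[69 86 73]
Op 5: note_off(73): free voice 2 | voices=[69 86 -]
Op 6: note_on(61): voice 2 is free -> assigned | voices=[69 86 61]
Op 7: note_off(61): free voice 2 | voices=[69 86 -]
Op 8: note_on(81): voice 2 is free -> assigned | voices=[69 86 81]
Op 9: note_on(68): all voices busy, STEAL voice 1 (pitch 86, oldest) -> assign | voices=[69 68 81]
Op 10: note_on(72): all voices busy, STEAL voice 0 (pitch 69, oldest) -> assign | voices=[72 68 81]

Answer: 72 68 81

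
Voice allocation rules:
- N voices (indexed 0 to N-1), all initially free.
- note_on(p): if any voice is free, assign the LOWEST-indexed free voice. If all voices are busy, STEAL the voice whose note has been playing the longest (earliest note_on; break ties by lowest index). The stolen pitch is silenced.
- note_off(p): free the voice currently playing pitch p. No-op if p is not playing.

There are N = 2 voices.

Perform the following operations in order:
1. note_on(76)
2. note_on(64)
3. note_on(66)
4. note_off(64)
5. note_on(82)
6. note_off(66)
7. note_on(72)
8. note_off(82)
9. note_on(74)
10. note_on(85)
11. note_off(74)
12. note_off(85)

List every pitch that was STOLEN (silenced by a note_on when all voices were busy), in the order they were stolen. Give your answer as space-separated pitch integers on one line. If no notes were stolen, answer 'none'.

Answer: 76 72

Derivation:
Op 1: note_on(76): voice 0 is free -> assigned | voices=[76 -]
Op 2: note_on(64): voice 1 is free -> assigned | voices=[76 64]
Op 3: note_on(66): all voices busy, STEAL voice 0 (pitch 76, oldest) -> assign | voices=[66 64]
Op 4: note_off(64): free voice 1 | voices=[66 -]
Op 5: note_on(82): voice 1 is free -> assigned | voices=[66 82]
Op 6: note_off(66): free voice 0 | voices=[- 82]
Op 7: note_on(72): voice 0 is free -> assigned | voices=[72 82]
Op 8: note_off(82): free voice 1 | voices=[72 -]
Op 9: note_on(74): voice 1 is free -> assigned | voices=[72 74]
Op 10: note_on(85): all voices busy, STEAL voice 0 (pitch 72, oldest) -> assign | voices=[85 74]
Op 11: note_off(74): free voice 1 | voices=[85 -]
Op 12: note_off(85): free voice 0 | voices=[- -]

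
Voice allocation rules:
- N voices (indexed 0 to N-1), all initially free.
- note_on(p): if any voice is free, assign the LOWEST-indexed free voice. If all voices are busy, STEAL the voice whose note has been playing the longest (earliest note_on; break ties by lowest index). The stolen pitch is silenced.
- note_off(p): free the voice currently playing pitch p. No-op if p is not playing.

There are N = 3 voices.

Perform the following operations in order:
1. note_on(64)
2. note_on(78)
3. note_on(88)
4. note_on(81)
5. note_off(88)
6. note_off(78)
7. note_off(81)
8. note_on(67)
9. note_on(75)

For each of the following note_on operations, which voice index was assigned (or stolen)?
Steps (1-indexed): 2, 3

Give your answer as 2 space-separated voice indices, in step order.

Op 1: note_on(64): voice 0 is free -> assigned | voices=[64 - -]
Op 2: note_on(78): voice 1 is free -> assigned | voices=[64 78 -]
Op 3: note_on(88): voice 2 is free -> assigned | voices=[64 78 88]
Op 4: note_on(81): all voices busy, STEAL voice 0 (pitch 64, oldest) -> assign | voices=[81 78 88]
Op 5: note_off(88): free voice 2 | voices=[81 78 -]
Op 6: note_off(78): free voice 1 | voices=[81 - -]
Op 7: note_off(81): free voice 0 | voices=[- - -]
Op 8: note_on(67): voice 0 is free -> assigned | voices=[67 - -]
Op 9: note_on(75): voice 1 is free -> assigned | voices=[67 75 -]

Answer: 1 2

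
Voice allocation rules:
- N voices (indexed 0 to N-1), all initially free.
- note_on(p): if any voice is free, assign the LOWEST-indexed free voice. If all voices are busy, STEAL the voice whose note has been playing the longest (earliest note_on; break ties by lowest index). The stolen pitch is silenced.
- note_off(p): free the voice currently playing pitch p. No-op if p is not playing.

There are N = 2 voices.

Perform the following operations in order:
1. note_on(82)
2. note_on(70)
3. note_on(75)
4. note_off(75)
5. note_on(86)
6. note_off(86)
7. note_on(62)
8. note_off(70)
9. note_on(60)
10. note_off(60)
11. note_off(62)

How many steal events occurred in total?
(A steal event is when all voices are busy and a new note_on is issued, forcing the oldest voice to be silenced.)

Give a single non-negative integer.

Op 1: note_on(82): voice 0 is free -> assigned | voices=[82 -]
Op 2: note_on(70): voice 1 is free -> assigned | voices=[82 70]
Op 3: note_on(75): all voices busy, STEAL voice 0 (pitch 82, oldest) -> assign | voices=[75 70]
Op 4: note_off(75): free voice 0 | voices=[- 70]
Op 5: note_on(86): voice 0 is free -> assigned | voices=[86 70]
Op 6: note_off(86): free voice 0 | voices=[- 70]
Op 7: note_on(62): voice 0 is free -> assigned | voices=[62 70]
Op 8: note_off(70): free voice 1 | voices=[62 -]
Op 9: note_on(60): voice 1 is free -> assigned | voices=[62 60]
Op 10: note_off(60): free voice 1 | voices=[62 -]
Op 11: note_off(62): free voice 0 | voices=[- -]

Answer: 1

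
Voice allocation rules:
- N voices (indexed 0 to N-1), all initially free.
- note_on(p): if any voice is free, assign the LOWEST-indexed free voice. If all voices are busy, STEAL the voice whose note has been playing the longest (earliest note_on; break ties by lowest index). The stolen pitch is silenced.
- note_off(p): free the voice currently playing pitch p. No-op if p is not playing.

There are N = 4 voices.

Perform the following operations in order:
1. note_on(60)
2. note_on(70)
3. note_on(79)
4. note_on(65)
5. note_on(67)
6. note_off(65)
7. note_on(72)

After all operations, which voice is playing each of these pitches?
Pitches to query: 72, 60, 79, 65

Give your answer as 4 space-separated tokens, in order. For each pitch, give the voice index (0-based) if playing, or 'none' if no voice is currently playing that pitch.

Answer: 3 none 2 none

Derivation:
Op 1: note_on(60): voice 0 is free -> assigned | voices=[60 - - -]
Op 2: note_on(70): voice 1 is free -> assigned | voices=[60 70 - -]
Op 3: note_on(79): voice 2 is free -> assigned | voices=[60 70 79 -]
Op 4: note_on(65): voice 3 is free -> assigned | voices=[60 70 79 65]
Op 5: note_on(67): all voices busy, STEAL voice 0 (pitch 60, oldest) -> assign | voices=[67 70 79 65]
Op 6: note_off(65): free voice 3 | voices=[67 70 79 -]
Op 7: note_on(72): voice 3 is free -> assigned | voices=[67 70 79 72]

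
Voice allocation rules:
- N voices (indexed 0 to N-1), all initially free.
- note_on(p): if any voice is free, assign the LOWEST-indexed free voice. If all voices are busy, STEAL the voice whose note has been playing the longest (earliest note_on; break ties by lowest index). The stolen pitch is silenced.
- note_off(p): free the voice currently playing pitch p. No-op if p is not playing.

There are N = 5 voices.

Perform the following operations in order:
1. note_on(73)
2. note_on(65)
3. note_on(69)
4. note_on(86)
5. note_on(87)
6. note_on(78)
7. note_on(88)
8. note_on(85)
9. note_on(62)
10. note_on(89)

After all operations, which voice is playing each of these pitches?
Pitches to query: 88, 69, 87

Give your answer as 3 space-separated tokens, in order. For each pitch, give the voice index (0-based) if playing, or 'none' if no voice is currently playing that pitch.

Answer: 1 none none

Derivation:
Op 1: note_on(73): voice 0 is free -> assigned | voices=[73 - - - -]
Op 2: note_on(65): voice 1 is free -> assigned | voices=[73 65 - - -]
Op 3: note_on(69): voice 2 is free -> assigned | voices=[73 65 69 - -]
Op 4: note_on(86): voice 3 is free -> assigned | voices=[73 65 69 86 -]
Op 5: note_on(87): voice 4 is free -> assigned | voices=[73 65 69 86 87]
Op 6: note_on(78): all voices busy, STEAL voice 0 (pitch 73, oldest) -> assign | voices=[78 65 69 86 87]
Op 7: note_on(88): all voices busy, STEAL voice 1 (pitch 65, oldest) -> assign | voices=[78 88 69 86 87]
Op 8: note_on(85): all voices busy, STEAL voice 2 (pitch 69, oldest) -> assign | voices=[78 88 85 86 87]
Op 9: note_on(62): all voices busy, STEAL voice 3 (pitch 86, oldest) -> assign | voices=[78 88 85 62 87]
Op 10: note_on(89): all voices busy, STEAL voice 4 (pitch 87, oldest) -> assign | voices=[78 88 85 62 89]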